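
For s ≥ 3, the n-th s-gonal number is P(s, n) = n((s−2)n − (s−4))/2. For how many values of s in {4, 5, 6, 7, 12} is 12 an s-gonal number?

2

s = 4: P(4, 3) = 9 and P(4, 4) = 16; 12 is not s-gonal.
s = 5: P(5, 3) = 12. ✓
s = 6: P(6, 2) = 6 and P(6, 3) = 15; 12 is not s-gonal.
s = 7: P(7, 2) = 7 and P(7, 3) = 18; 12 is not s-gonal.
s = 12: P(12, 2) = 12. ✓
Hits: s ∈ {5, 12} → 2.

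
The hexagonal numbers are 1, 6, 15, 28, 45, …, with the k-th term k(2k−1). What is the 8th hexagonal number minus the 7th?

Consecutive hexagonal numbers differ by 4n − 3: here 4·8 − 3 = 29.

29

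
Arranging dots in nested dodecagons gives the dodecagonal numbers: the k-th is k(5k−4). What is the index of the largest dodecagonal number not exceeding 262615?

Solve n(5n−4) ≤ 262615 for integer n.
n = 229 gives 261289 ≤ 262615, while n = 230 gives 263580 > 262615; so the answer is index 229.

229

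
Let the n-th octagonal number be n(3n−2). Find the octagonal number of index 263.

206981

The 263rd octagonal number is n(3n−2) with n = 263.
263·(3·263 − 2) = 263·787 = 206981.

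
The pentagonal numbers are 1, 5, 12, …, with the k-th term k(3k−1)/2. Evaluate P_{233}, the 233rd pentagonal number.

The 233rd pentagonal number is n(3n−1)/2 with n = 233.
233·(3·233 − 1)/2 = 233·698/2 = 233·349 = 81317.

81317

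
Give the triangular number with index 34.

The 34th triangular number is n(n+1)/2 with n = 34.
34·35/2 = 1190/2 = 595.

595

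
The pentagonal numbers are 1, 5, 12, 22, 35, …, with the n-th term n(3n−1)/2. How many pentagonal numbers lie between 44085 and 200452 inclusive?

The n-th pentagonal number is n(3n−1)/2.
Smallest index with value ≥ 44085: n = 172 (giving 44290).
Largest index with value ≤ 200452: n = 365 (giving 199655).
Indices 172 through 365: 194 terms.

194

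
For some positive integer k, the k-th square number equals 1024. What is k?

We need n² = 1024, so n = √1024 = 32.

32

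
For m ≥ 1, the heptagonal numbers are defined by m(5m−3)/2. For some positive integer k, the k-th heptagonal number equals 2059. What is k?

29

Set n(5n−3)/2 = 2059, giving 5n² − 3n − 4118 = 0.
The discriminant is 9 + 40·2059 = 82369, and √82369 = 287.
So n = (3 + 287) / 10 = 290/10 = 29.
Check: 29·(5·29 − 3)/2 = 2059. ✓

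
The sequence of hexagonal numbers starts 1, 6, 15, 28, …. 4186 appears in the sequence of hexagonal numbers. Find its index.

Set n(2n−1) = 4186, giving 2n² − n − 4186 = 0.
The discriminant is 1 + 8·4186 = 33489, and √33489 = 183.
So n = (1 + 183) / 4 = 184/4 = 46.
Check: 46·(2·46 − 1) = 4186. ✓

46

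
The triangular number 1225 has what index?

49

Set n(n+1)/2 = 1225, giving n² + n − 2450 = 0.
So n = (-1 + 99) / 2 = 98/2 = 49.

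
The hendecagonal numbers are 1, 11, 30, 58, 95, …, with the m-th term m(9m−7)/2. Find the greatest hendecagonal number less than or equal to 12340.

Solve n(9n−7)/2 ≤ 12340 for integer n.
n = 52 gives 11986 ≤ 12340, while n = 53 gives 12455 > 12340; so the answer is 11986.

11986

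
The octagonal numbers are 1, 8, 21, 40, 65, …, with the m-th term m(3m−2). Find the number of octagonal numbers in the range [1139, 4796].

21

The n-th octagonal number is n(3n−2).
Smallest index with value ≥ 1139: n = 20 (giving 1160).
Largest index with value ≤ 4796: n = 40 (giving 4720).
Indices 20 through 40: 21 terms.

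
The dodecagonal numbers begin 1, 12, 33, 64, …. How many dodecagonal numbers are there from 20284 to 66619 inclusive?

51

The n-th dodecagonal number is n(5n−4).
Smallest index with value ≥ 20284: n = 65 (giving 20865).
Largest index with value ≤ 66619: n = 115 (giving 65665).
Indices 65 through 115: 51 terms.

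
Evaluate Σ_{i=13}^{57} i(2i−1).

123855

Σ i(2i−1) = 2Σi² − Σi over i = 13..57.
Σi = 1653 − 78 = 1575 and Σi² = 63365 − 650 = 62715.
2·62715 − 1·1575 = 123855.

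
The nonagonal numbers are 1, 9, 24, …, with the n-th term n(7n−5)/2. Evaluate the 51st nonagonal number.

8976

The 51st nonagonal number is n(7n−5)/2 with n = 51.
51·(7·51 − 5)/2 = 51·352/2 = 51·176 = 8976.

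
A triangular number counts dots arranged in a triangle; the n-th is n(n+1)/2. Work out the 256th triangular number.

The 256th triangular number is n(n+1)/2 with n = 256.
256·257/2 = 65792/2 = 32896.

32896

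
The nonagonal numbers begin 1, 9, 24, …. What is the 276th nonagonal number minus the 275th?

Consecutive nonagonal numbers differ by 7n − 6: here 7·276 − 6 = 1926.

1926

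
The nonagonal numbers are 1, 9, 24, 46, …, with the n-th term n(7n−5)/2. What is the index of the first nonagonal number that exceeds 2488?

Solve n(7n−5)/2 > 2488 for integer n.
The largest n with value ≤ 2488 is 27 (since 2484 ≤ 2488 < 2674), so the first above is n = 28, value 2674.

28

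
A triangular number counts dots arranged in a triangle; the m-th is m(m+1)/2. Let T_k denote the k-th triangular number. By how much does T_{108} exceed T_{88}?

108·109/2 = 5886 and 88·89/2 = 3916.
Difference: 5886 − 3916 = 1970.

1970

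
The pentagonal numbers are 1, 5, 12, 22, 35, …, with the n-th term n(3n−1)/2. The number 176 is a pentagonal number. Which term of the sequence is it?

Set n(3n−1)/2 = 176, giving 3n² − n − 352 = 0.
The discriminant is 1 + 24·176 = 4225, and √4225 = 65.
So n = (1 + 65) / 6 = 66/6 = 11.
Check: 11·(3·11 − 1)/2 = 176. ✓

11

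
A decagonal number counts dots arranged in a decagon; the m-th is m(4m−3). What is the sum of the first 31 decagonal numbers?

Σ i(4i−3) = 4Σi² − 3Σi over i = 1..31.
Σi = 496 and Σi² = 10416.
4·10416 − 3·496 = 40176.

40176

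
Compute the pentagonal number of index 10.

145

The 10th pentagonal number is n(3n−1)/2 with n = 10.
10·(3·10 − 1)/2 = 10·29/2 = 145.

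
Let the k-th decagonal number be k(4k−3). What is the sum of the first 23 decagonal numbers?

16468

Σ i(4i−3) = 4Σi² − 3Σi over i = 1..23.
Σi = 276 and Σi² = 4324.
4·4324 − 3·276 = 16468.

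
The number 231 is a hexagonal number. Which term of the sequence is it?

Set n(2n−1) = 231, giving 2n² − n − 231 = 0.
So n = (1 + 43) / 4 = 44/4 = 11.

11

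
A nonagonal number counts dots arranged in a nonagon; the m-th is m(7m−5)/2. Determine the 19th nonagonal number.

1216

The 19th nonagonal number is n(7n−5)/2 with n = 19.
19·(7·19 − 5)/2 = 19·128/2 = 19·64 = 1216.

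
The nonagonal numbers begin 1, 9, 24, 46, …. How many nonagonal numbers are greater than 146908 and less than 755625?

The n-th nonagonal number is n(7n−5)/2.
Smallest index with value > 146908: n = 206 (giving 148011).
Largest index with value < 755625: n = 464 (giving 752376).
Indices 206 through 464: 259 terms.

259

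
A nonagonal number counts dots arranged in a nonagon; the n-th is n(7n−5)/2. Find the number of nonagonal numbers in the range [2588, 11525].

The n-th nonagonal number is n(7n−5)/2.
Smallest index with value ≥ 2588: n = 28 (giving 2674).
Largest index with value ≤ 11525: n = 57 (giving 11229).
Indices 28 through 57: 30 terms.

30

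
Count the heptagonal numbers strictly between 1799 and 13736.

The n-th heptagonal number is n(5n−3)/2.
Smallest index with value > 1799: n = 28 (giving 1918).
Largest index with value < 13736: n = 74 (giving 13579).
Indices 28 through 74: 47 terms.

47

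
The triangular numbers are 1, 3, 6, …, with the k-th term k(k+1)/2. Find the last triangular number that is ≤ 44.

Solve n(n+1)/2 ≤ 44 for integer n.
n = 8 gives 36 ≤ 44, while n = 9 gives 45 > 44; so the answer is 36.

36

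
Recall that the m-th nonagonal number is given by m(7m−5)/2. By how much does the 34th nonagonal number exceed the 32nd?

34·(7·34 − 5)/2 = 3961 and 32·(7·32 − 5)/2 = 3504.
Difference: 3961 − 3504 = 457.

457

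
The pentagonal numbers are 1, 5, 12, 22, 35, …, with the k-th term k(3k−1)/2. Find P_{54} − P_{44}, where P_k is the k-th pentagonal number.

1465

54·(3·54 − 1)/2 = 4347 and 44·(3·44 − 1)/2 = 2882.
Difference: 4347 − 2882 = 1465.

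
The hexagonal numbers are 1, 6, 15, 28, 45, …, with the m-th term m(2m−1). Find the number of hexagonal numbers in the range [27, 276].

9

The n-th hexagonal number is n(2n−1).
Smallest index with value ≥ 27: n = 4 (giving 28).
Largest index with value ≤ 276: n = 12 (giving 276).
Indices 4 through 12: 9 terms.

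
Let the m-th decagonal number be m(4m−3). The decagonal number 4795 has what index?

Set n(4n−3) = 4795, giving 4n² − 3n − 4795 = 0.
The discriminant is 9 + 16·4795 = 76729, and √76729 = 277.
So n = (3 + 277) / 8 = 280/8 = 35.

35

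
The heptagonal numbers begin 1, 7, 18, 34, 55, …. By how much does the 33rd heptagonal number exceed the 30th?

33·(5·33 − 3)/2 = 2673 and 30·(5·30 − 3)/2 = 2205.
Difference: 2673 − 2205 = 468.

468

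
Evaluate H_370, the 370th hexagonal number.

273430

370·(2·370 − 1) = 370·739 = 273430.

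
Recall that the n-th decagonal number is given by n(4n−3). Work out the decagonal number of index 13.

The 13th decagonal number is n(4n−3) with n = 13.
13·(4·13 − 3) = 13·49 = 637.

637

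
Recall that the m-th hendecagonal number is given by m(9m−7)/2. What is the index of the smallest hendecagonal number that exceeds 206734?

Solve n(9n−7)/2 > 206734 for integer n.
The largest n with value ≤ 206734 is 214 (since 205333 ≤ 206734 < 207260), so the first above is n = 215, value 207260.

215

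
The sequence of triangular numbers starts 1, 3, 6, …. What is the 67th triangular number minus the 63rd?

262

67·68/2 = 2278 and 63·64/2 = 2016.
Difference: 2278 − 2016 = 262.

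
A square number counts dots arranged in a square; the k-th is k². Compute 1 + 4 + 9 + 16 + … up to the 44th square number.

29370

Σ_{i=1}^{44} i² = 44·45·89/6 = 29370.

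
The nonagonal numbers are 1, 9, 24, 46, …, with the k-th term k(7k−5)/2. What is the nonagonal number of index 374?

488631

The 374th nonagonal number is n(7n−5)/2 with n = 374.
374·(7·374 − 5)/2 = 374·2613/2 = 488631.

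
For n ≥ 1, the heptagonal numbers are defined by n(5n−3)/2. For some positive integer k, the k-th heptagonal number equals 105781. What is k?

Set n(5n−3)/2 = 105781, giving 5n² − 3n − 211562 = 0.
So n = (3 + 2057) / 10 = 2060/10 = 206.
Check: 206·(5·206 − 3)/2 = 105781. ✓

206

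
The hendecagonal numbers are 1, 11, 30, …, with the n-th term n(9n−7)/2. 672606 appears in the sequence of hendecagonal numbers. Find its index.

387

Set n(9n−7)/2 = 672606, giving 9n² − 7n − 1345212 = 0.
The discriminant is 49 + 72·672606 = 48427681, and √48427681 = 6959.
So n = (7 + 6959) / 18 = 6966/18 = 387.
Check: 387·(9·387 − 7)/2 = 672606. ✓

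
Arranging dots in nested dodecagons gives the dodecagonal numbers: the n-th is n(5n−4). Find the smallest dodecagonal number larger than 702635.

Solve n(5n−4) > 702635 for integer n.
The largest n with value ≤ 702635 is 375 (since 701625 ≤ 702635 < 705376), so the first above is n = 376, value 705376.

705376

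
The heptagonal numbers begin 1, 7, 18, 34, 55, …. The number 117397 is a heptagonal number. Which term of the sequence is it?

Set n(5n−3)/2 = 117397, giving 5n² − 3n − 234794 = 0.
So n = (3 + 2167) / 10 = 2170/10 = 217.
Check: 217·(5·217 − 3)/2 = 117397. ✓

217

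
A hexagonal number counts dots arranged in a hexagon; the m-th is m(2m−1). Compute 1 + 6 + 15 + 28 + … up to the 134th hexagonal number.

Σ i(2i−1) = 2Σi² − Σi over i = 1..134.
Σi = 9045 and Σi² = 811035.
2·811035 − 1·9045 = 1613025.

1613025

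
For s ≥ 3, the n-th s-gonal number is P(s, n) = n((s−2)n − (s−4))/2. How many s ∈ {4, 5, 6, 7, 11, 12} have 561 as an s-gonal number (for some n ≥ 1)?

2

s = 4: P(4, 23) = 529 and P(4, 24) = 576; 561 is not s-gonal.
s = 5: P(5, 19) = 532 and P(5, 20) = 590; 561 is not s-gonal.
s = 6: P(6, 17) = 561. ✓
s = 7: P(7, 15) = 540 and P(7, 16) = 616; 561 is not s-gonal.
s = 11: P(11, 11) = 506 and P(11, 12) = 606; 561 is not s-gonal.
s = 12: P(12, 11) = 561. ✓
Hits: s ∈ {6, 12} → 2.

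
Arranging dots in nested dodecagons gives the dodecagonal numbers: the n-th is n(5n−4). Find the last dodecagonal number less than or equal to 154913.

154176

Solve n(5n−4) ≤ 154913 for integer n.
n = 176 gives 154176 ≤ 154913, while n = 177 gives 155937 > 154913; so the answer is 154176.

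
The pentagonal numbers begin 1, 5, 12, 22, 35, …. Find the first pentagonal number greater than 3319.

3432

Solve n(3n−1)/2 > 3319 for integer n.
The largest n with value ≤ 3319 is 47 (since 3290 ≤ 3319 < 3432), so the first above is n = 48, value 3432.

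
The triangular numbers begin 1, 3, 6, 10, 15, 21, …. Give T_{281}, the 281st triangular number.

39621

281·282/2 = 79242/2 = 39621.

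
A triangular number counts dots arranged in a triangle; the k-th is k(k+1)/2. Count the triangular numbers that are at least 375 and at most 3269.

The n-th triangular number is n(n+1)/2.
Smallest index with value ≥ 375: n = 27 (giving 378).
Largest index with value ≤ 3269: n = 80 (giving 3240).
Indices 27 through 80: 54 terms.

54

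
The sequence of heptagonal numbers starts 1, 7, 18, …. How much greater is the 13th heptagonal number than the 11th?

13·(5·13 − 3)/2 = 403 and 11·(5·11 − 3)/2 = 286.
Difference: 403 − 286 = 117.

117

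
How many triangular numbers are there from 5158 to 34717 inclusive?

162

The n-th triangular number is n(n+1)/2.
Smallest index with value ≥ 5158: n = 102 (giving 5253).
Largest index with value ≤ 34717: n = 263 (giving 34716).
Indices 102 through 263: 162 terms.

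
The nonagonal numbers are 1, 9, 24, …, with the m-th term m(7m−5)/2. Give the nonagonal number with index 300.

The 300th nonagonal number is n(7n−5)/2 with n = 300.
300·(7·300 − 5)/2 = 300·2095/2 = 314250.

314250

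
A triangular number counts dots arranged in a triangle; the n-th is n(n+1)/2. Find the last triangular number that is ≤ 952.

946

Solve n(n+1)/2 ≤ 952 for integer n.
n = 43 gives 946 ≤ 952, while n = 44 gives 990 > 952; so the answer is 946.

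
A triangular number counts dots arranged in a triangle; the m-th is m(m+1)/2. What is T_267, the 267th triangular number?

35778

267·268/2 = 71556/2 = 35778.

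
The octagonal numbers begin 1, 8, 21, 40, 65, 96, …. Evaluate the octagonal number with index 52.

The 52nd octagonal number is n(3n−2) with n = 52.
52·(3·52 − 2) = 52·154 = 8008.

8008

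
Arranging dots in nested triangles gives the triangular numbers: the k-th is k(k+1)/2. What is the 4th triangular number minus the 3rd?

Consecutive triangular numbers differ by n: T_{4} − T_{3} = 4.

4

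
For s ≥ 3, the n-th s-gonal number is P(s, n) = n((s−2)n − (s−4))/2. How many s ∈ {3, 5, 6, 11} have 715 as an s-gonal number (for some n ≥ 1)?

2

s = 3: P(3, 37) = 703 and P(3, 38) = 741; 715 is not s-gonal.
s = 5: P(5, 22) = 715. ✓
s = 6: P(6, 19) = 703 and P(6, 20) = 780; 715 is not s-gonal.
s = 11: P(11, 13) = 715. ✓
Hits: s ∈ {5, 11} → 2.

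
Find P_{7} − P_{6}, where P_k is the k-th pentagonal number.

19

Consecutive pentagonal numbers differ by 3n − 2: here 3·7 − 2 = 19.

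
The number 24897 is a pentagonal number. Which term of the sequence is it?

129

Set n(3n−1)/2 = 24897, giving 3n² − n − 49794 = 0.
So n = (1 + 773) / 6 = 774/6 = 129.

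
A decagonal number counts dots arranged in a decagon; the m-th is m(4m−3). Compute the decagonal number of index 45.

The 45th decagonal number is n(4n−3) with n = 45.
45·(4·45 − 3) = 45·177 = 7965.

7965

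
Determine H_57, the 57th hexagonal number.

The 57th hexagonal number is n(2n−1) with n = 57.
57·(2·57 − 1) = 57·113 = 6441.

6441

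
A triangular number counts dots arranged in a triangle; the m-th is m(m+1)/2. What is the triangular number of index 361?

65341

The 361st triangular number is n(n+1)/2 with n = 361.
361·362/2 = 130682/2 = 65341.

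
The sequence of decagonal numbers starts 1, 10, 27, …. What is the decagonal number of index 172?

117820

The 172nd decagonal number is n(4n−3) with n = 172.
172·(4·172 − 3) = 172·685 = 117820.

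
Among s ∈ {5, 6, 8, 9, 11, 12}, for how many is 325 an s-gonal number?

2

s = 5: P(5, 14) = 287 and P(5, 15) = 330; 325 is not s-gonal.
s = 6: P(6, 13) = 325. ✓
s = 8: P(8, 10) = 280 and P(8, 11) = 341; 325 is not s-gonal.
s = 9: P(9, 10) = 325. ✓
s = 11: P(11, 8) = 260 and P(11, 9) = 333; 325 is not s-gonal.
s = 12: P(12, 8) = 288 and P(12, 9) = 369; 325 is not s-gonal.
Hits: s ∈ {6, 9} → 2.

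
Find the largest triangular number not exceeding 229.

210

Solve n(n+1)/2 ≤ 229 for integer n.
n = 20 gives 210 ≤ 229, while n = 21 gives 231 > 229; so the answer is 210.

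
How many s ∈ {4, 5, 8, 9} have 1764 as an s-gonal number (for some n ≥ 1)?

1

s = 4: P(4, 42) = 1764. ✓
s = 5: P(5, 34) = 1717 and P(5, 35) = 1820; 1764 is not s-gonal.
s = 8: P(8, 24) = 1680 and P(8, 25) = 1825; 1764 is not s-gonal.
s = 9: P(9, 22) = 1639 and P(9, 23) = 1794; 1764 is not s-gonal.
Hits: s ∈ {4} → 1.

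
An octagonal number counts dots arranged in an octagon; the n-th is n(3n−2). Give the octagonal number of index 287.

246533

The 287th octagonal number is n(3n−2) with n = 287.
287·(3·287 − 2) = 287·859 = 246533.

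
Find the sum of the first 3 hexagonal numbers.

Σ i(2i−1) = 2Σi² − Σi over i = 1..3.
Σi = 6 and Σi² = 14.
2·14 − 1·6 = 22.

22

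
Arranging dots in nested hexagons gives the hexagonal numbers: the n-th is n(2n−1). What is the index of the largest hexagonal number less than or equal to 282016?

375

Solve n(2n−1) ≤ 282016 for integer n.
n = 375 gives 280875 ≤ 282016, while n = 376 gives 282376 > 282016; so the answer is index 375.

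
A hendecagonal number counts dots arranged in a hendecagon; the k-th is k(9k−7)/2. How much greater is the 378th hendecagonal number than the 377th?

Consecutive hendecagonal numbers differ by 9n − 8: here 9·378 − 8 = 3394.

3394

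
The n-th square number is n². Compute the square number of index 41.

1681

The 41st square number is n² with n = 41.
41² = 1681.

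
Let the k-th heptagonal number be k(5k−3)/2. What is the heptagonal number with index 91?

The 91st heptagonal number is n(5n−3)/2 with n = 91.
91·(5·91 − 3)/2 = 91·452/2 = 91·226 = 20566.

20566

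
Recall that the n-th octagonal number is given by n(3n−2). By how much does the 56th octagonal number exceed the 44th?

3576

56·(3·56 − 2) = 9296 and 44·(3·44 − 2) = 5720.
Difference: 9296 − 5720 = 3576.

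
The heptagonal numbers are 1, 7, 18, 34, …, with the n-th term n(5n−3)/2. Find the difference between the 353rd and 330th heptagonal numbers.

353·(5·353 − 3)/2 = 310993 and 330·(5·330 − 3)/2 = 271755.
Difference: 310993 − 271755 = 39238.

39238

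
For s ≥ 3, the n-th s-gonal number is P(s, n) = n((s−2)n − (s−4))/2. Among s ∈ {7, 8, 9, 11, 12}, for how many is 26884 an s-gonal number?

2

s = 7: P(7, 104) = 26884. ✓
s = 8: P(8, 94) = 26320 and P(8, 95) = 26885; 26884 is not s-gonal.
s = 9: P(9, 88) = 26884. ✓
s = 11: P(11, 77) = 26411 and P(11, 78) = 27105; 26884 is not s-gonal.
s = 12: P(12, 73) = 26353 and P(12, 74) = 27084; 26884 is not s-gonal.
Hits: s ∈ {7, 9} → 2.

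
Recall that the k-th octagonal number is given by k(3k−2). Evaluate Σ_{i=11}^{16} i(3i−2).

Σ i(3i−2) = 3Σi² − 2Σi over i = 11..16.
Σi = 136 − 55 = 81 and Σi² = 1496 − 385 = 1111.
3·1111 − 2·81 = 3171.

3171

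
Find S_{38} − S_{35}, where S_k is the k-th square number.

219

38² = 1444 and 35² = 1225.
Difference: 1444 − 1225 = 219.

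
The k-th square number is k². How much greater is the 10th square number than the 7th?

10² = 100 and 7² = 49.
Difference: 100 − 49 = 51.

51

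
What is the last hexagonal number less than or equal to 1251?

1225

Solve n(2n−1) ≤ 1251 for integer n.
n = 25 gives 1225 ≤ 1251, while n = 26 gives 1326 > 1251; so the answer is 1225.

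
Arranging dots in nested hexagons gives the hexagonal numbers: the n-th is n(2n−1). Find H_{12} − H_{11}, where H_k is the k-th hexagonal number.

Consecutive hexagonal numbers differ by 4n − 3: here 4·12 − 3 = 45.

45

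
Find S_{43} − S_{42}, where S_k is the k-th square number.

n² − (n−1)² = 2n − 1, so 43² − 42² = 2·43 − 1 = 85.

85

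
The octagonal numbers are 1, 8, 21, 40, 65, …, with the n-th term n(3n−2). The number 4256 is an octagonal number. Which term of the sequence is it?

38

Set n(3n−2) = 4256, giving 3n² − 2n − 4256 = 0.
The discriminant is 4 + 12·4256 = 51076, and √51076 = 226.
So n = (2 + 226) / 6 = 228/6 = 38.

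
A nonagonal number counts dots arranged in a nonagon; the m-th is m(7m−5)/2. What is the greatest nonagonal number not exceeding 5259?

5226

Solve n(7n−5)/2 ≤ 5259 for integer n.
n = 39 gives 5226 ≤ 5259, while n = 40 gives 5500 > 5259; so the answer is 5226.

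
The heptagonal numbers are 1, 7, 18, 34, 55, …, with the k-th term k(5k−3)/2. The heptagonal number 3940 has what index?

40

Set n(5n−3)/2 = 3940, giving 5n² − 3n − 7880 = 0.
So n = (3 + 397) / 10 = 400/10 = 40.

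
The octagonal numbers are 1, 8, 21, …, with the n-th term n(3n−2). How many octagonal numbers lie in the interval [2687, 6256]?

The n-th octagonal number is n(3n−2).
Smallest index with value ≥ 2687: n = 31 (giving 2821).
Largest index with value ≤ 6256: n = 46 (giving 6256).
Indices 31 through 46: 16 terms.

16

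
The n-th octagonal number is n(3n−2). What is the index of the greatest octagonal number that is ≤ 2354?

28

Solve n(3n−2) ≤ 2354 for integer n.
n = 28 gives 2296 ≤ 2354, while n = 29 gives 2465 > 2354; so the answer is index 28.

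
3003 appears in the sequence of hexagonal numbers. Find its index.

39

Set n(2n−1) = 3003, giving 2n² − n − 3003 = 0.
So n = (1 + 155) / 4 = 156/4 = 39.
Check: 39·(2·39 − 1) = 3003. ✓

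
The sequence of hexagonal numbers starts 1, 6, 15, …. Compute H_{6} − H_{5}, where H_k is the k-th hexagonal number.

21

Consecutive hexagonal numbers differ by 4n − 3: here 4·6 − 3 = 21.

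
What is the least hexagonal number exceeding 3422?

Solve n(2n−1) > 3422 for integer n.
The largest n with value ≤ 3422 is 41 (since 3321 ≤ 3422 < 3486), so the first above is n = 42, value 3486.

3486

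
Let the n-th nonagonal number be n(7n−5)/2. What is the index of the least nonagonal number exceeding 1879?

24

Solve n(7n−5)/2 > 1879 for integer n.
The largest n with value ≤ 1879 is 23 (since 1794 ≤ 1879 < 1956), so the first above is n = 24, value 1956.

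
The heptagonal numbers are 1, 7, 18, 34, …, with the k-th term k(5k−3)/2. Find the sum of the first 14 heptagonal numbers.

2380

Σ i(5i−3)/2 = (5Σi² − 3Σi) / 2 over i = 1..14.
Σi = 105 and Σi² = 1015.
(5·1015 − 3·105) / 2 = 4760/2 = 2380.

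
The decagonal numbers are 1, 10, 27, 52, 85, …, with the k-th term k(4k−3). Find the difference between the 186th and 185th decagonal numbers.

Consecutive decagonal numbers differ by 8n − 7: here 8·186 − 7 = 1481.

1481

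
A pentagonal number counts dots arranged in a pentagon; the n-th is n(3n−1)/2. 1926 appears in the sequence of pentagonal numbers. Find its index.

Set n(3n−1)/2 = 1926, giving 3n² − n − 3852 = 0.
So n = (1 + 215) / 6 = 216/6 = 36.

36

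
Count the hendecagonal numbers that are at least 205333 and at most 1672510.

The n-th hendecagonal number is n(9n−7)/2.
Smallest index with value ≥ 205333: n = 214 (giving 205333).
Largest index with value ≤ 1672510: n = 610 (giving 1672315).
Indices 214 through 610: 397 terms.

397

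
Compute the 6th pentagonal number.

51

The 6th pentagonal number is n(3n−1)/2 with n = 6.
6·(3·6 − 1)/2 = 6·17/2 = 51.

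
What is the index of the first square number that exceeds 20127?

142

Solve n² > 20127 for integer n.
The largest n with value ≤ 20127 is 141 (since 19881 ≤ 20127 < 20164), so the first above is n = 142, value 20164.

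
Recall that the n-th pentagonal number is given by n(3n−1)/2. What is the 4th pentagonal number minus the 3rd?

Consecutive pentagonal numbers differ by 3n − 2: here 3·4 − 2 = 10.

10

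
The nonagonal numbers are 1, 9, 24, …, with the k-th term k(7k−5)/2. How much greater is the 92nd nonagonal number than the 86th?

3723

92·(7·92 − 5)/2 = 29394 and 86·(7·86 − 5)/2 = 25671.
Difference: 29394 − 25671 = 3723.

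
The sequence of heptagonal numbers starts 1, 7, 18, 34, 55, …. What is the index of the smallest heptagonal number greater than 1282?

23

Solve n(5n−3)/2 > 1282 for integer n.
The largest n with value ≤ 1282 is 22 (since 1177 ≤ 1282 < 1288), so the first above is n = 23, value 1288.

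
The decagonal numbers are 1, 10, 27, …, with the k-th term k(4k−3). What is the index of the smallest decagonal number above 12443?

Solve n(4n−3) > 12443 for integer n.
The largest n with value ≤ 12443 is 56 (since 12376 ≤ 12443 < 12825), so the first above is n = 57, value 12825.

57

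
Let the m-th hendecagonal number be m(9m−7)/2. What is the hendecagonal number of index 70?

The 70th hendecagonal number is n(9n−7)/2 with n = 70.
70·(9·70 − 7)/2 = 70·623/2 = 21805.

21805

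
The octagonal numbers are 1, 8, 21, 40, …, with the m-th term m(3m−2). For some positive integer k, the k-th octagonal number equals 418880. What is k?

374

Set n(3n−2) = 418880, giving 3n² − 2n − 418880 = 0.
So n = (2 + 2242) / 6 = 2244/6 = 374.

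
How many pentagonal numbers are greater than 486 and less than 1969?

The n-th pentagonal number is n(3n−1)/2.
Smallest index with value > 486: n = 19 (giving 532).
Largest index with value < 1969: n = 36 (giving 1926).
Indices 19 through 36: 18 terms.

18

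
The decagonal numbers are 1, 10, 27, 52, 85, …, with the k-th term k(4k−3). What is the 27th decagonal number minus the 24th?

603

27·(4·27 − 3) = 2835 and 24·(4·24 − 3) = 2232.
Difference: 2835 − 2232 = 603.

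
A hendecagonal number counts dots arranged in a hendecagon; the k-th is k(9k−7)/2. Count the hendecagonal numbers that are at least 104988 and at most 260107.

The n-th hendecagonal number is n(9n−7)/2.
Smallest index with value ≥ 104988: n = 154 (giving 106183).
Largest index with value ≤ 260107: n = 240 (giving 258360).
Indices 154 through 240: 87 terms.

87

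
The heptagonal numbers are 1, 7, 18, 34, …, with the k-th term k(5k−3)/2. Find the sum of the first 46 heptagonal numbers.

Σ i(5i−3)/2 = (5Σi² − 3Σi) / 2 over i = 1..46.
Σi = 1081 and Σi² = 33511.
(5·33511 − 3·1081) / 2 = 164312/2 = 82156.

82156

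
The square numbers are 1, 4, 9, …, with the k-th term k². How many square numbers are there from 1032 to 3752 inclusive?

29

The n-th square number is n².
Smallest index with value ≥ 1032: n = 33 (giving 1089).
Largest index with value ≤ 3752: n = 61 (giving 3721).
Indices 33 through 61: 29 terms.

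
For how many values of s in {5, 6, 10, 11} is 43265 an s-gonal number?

s = 5: P(5, 170) = 43265. ✓
s = 6: P(6, 147) = 43071 and P(6, 148) = 43660; 43265 is not s-gonal.
s = 10: P(10, 104) = 42952 and P(10, 105) = 43785; 43265 is not s-gonal.
s = 11: P(11, 98) = 42875 and P(11, 99) = 43758; 43265 is not s-gonal.
Hits: s ∈ {5} → 1.

1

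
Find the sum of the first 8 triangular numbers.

Σ i(i+1)/2 = (Σi² + Σi) / 2 over i = 1..8.
Σi = 36 and Σi² = 204.
(1·204 + 1·36) / 2 = 240/2 = 120.

120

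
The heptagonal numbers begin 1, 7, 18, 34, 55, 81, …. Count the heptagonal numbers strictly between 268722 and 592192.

The n-th heptagonal number is n(5n−3)/2.
Smallest index with value > 268722: n = 329 (giving 270109).
Largest index with value < 592192: n = 486 (giving 589761).
Indices 329 through 486: 158 terms.

158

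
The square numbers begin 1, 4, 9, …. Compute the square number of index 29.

841

The 29th square number is n² with n = 29.
29² = 841.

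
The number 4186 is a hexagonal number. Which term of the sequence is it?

Set n(2n−1) = 4186, giving 2n² − n − 4186 = 0.
The discriminant is 1 + 8·4186 = 33489, and √33489 = 183.
So n = (1 + 183) / 4 = 184/4 = 46.
Check: 46·(2·46 − 1) = 4186. ✓

46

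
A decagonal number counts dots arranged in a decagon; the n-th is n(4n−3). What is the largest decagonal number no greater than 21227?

Solve n(4n−3) ≤ 21227 for integer n.
n = 73 gives 21097 ≤ 21227, while n = 74 gives 21682 > 21227; so the answer is 21097.

21097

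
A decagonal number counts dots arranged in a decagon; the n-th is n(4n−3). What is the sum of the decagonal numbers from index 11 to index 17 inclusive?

Σ i(4i−3) = 4Σi² − 3Σi over i = 11..17.
Σi = 153 − 55 = 98 and Σi² = 1785 − 385 = 1400.
4·1400 − 3·98 = 5306.

5306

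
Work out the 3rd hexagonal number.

15

3·(2·3 − 1) = 3·5 = 15.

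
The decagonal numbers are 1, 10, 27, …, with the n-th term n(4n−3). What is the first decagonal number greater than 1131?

1242

Solve n(4n−3) > 1131 for integer n.
The largest n with value ≤ 1131 is 17 (since 1105 ≤ 1131 < 1242), so the first above is n = 18, value 1242.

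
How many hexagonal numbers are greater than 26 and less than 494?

The n-th hexagonal number is n(2n−1).
Smallest index with value > 26: n = 4 (giving 28).
Largest index with value < 494: n = 15 (giving 435).
Indices 4 through 15: 12 terms.

12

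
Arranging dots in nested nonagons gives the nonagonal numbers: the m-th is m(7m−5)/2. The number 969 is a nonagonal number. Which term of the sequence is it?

Set n(7n−5)/2 = 969, giving 7n² − 5n − 1938 = 0.
The discriminant is 25 + 56·969 = 54289, and √54289 = 233.
So n = (5 + 233) / 14 = 238/14 = 17.

17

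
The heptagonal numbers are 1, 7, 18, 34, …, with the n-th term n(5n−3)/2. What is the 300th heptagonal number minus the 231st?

300·(5·300 − 3)/2 = 224550 and 231·(5·231 − 3)/2 = 133056.
Difference: 224550 − 133056 = 91494.

91494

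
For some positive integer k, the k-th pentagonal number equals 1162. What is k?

Set n(3n−1)/2 = 1162, giving 3n² − n − 2324 = 0.
The discriminant is 1 + 24·1162 = 27889, and √27889 = 167.
So n = (1 + 167) / 6 = 168/6 = 28.
Check: 28·(3·28 − 1)/2 = 1162. ✓

28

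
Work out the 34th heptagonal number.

The 34th heptagonal number is n(5n−3)/2 with n = 34.
34·(5·34 − 3)/2 = 34·167/2 = 2839.

2839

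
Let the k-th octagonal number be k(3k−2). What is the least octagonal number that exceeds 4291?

4485

Solve n(3n−2) > 4291 for integer n.
The largest n with value ≤ 4291 is 38 (since 4256 ≤ 4291 < 4485), so the first above is n = 39, value 4485.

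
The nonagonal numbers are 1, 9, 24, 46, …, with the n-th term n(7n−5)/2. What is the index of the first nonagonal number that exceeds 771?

16

Solve n(7n−5)/2 > 771 for integer n.
The largest n with value ≤ 771 is 15 (since 750 ≤ 771 < 856), so the first above is n = 16, value 856.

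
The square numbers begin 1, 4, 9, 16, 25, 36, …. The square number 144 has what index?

12

We need n² = 144, so n = √144 = 12.
Check: 12² = 144. ✓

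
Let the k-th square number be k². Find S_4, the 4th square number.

16

The 4th square number is n² with n = 4.
4² = 16.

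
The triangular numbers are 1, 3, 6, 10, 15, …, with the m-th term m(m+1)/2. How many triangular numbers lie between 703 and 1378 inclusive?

The n-th triangular number is n(n+1)/2.
Smallest index with value ≥ 703: n = 37 (giving 703).
Largest index with value ≤ 1378: n = 52 (giving 1378).
Indices 37 through 52: 16 terms.

16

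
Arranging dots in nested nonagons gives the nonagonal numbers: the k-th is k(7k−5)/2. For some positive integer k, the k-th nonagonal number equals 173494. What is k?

223

Set n(7n−5)/2 = 173494, giving 7n² − 5n − 346988 = 0.
The discriminant is 25 + 56·173494 = 9715689, and √9715689 = 3117.
So n = (5 + 3117) / 14 = 3122/14 = 223.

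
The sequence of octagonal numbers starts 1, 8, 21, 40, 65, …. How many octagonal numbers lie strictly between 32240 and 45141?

18

The n-th octagonal number is n(3n−2).
Smallest index with value > 32240: n = 105 (giving 32865).
Largest index with value < 45141: n = 122 (giving 44408).
Indices 105 through 122: 18 terms.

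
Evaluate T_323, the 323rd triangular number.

The 323rd triangular number is n(n+1)/2 with n = 323.
323·324/2 = 104652/2 = 52326.

52326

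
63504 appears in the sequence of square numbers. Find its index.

We need n² = 63504, so n = √63504 = 252.
Check: 252² = 63504. ✓

252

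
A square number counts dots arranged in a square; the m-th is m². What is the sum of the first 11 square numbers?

506

Σ_{i=1}^{11} i² = 11·12·23/6 = 506.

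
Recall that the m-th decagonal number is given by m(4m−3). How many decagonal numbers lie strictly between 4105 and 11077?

20

The n-th decagonal number is n(4n−3).
Smallest index with value > 4105: n = 33 (giving 4257).
Largest index with value < 11077: n = 52 (giving 10660).
Indices 33 through 52: 20 terms.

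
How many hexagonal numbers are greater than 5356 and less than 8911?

The n-th hexagonal number is n(2n−1).
Smallest index with value > 5356: n = 53 (giving 5565).
Largest index with value < 8911: n = 66 (giving 8646).
Indices 53 through 66: 14 terms.

14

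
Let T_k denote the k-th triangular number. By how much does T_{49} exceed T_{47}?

97

49·50/2 = 1225 and 47·48/2 = 1128.
Difference: 1225 − 1128 = 97.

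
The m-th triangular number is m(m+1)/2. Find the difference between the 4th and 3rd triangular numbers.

4

Consecutive triangular numbers differ by n: T_{4} − T_{3} = 4.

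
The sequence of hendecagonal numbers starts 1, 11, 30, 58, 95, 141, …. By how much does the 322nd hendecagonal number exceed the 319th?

322·(9·322 − 7)/2 = 465451 and 319·(9·319 − 7)/2 = 456808.
Difference: 465451 − 456808 = 8643.

8643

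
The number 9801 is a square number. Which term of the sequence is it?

We need n² = 9801, so n = √9801 = 99.
Check: 99² = 9801. ✓

99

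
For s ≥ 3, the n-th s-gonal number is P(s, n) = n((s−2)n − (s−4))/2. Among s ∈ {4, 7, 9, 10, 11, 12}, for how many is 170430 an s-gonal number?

1

s = 4: P(4, 412) = 169744 and P(4, 413) = 170569; 170430 is not s-gonal.
s = 7: P(7, 261) = 169911 and P(7, 262) = 171217; 170430 is not s-gonal.
s = 9: P(9, 221) = 170391 and P(9, 222) = 171939; 170430 is not s-gonal.
s = 10: P(10, 206) = 169126 and P(10, 207) = 170775; 170430 is not s-gonal.
s = 11: P(11, 195) = 170430. ✓
s = 12: P(12, 185) = 170385 and P(12, 186) = 172236; 170430 is not s-gonal.
Hits: s ∈ {11} → 1.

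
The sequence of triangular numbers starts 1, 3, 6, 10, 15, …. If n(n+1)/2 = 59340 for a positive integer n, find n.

Set n(n+1)/2 = 59340, giving n² + n − 118680 = 0.
So n = (-1 + 689) / 2 = 688/2 = 344.

344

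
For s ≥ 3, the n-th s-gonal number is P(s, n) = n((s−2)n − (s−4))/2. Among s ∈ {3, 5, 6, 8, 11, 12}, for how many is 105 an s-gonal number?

2

s = 3: P(3, 14) = 105. ✓
s = 5: P(5, 8) = 92 and P(5, 9) = 117; 105 is not s-gonal.
s = 6: P(6, 7) = 91 and P(6, 8) = 120; 105 is not s-gonal.
s = 8: P(8, 6) = 96 and P(8, 7) = 133; 105 is not s-gonal.
s = 11: P(11, 5) = 95 and P(11, 6) = 141; 105 is not s-gonal.
s = 12: P(12, 5) = 105. ✓
Hits: s ∈ {3, 12} → 2.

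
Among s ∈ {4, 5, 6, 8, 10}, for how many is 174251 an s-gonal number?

1

s = 4: P(4, 417) = 173889 and P(4, 418) = 174724; 174251 is not s-gonal.
s = 5: P(5, 341) = 174251. ✓
s = 6: P(6, 295) = 173755 and P(6, 296) = 174936; 174251 is not s-gonal.
s = 8: P(8, 241) = 173761 and P(8, 242) = 175208; 174251 is not s-gonal.
s = 10: P(10, 209) = 174097 and P(10, 210) = 175770; 174251 is not s-gonal.
Hits: s ∈ {5} → 1.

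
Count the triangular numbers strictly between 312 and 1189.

24

The n-th triangular number is n(n+1)/2.
Smallest index with value > 312: n = 25 (giving 325).
Largest index with value < 1189: n = 48 (giving 1176).
Indices 25 through 48: 24 terms.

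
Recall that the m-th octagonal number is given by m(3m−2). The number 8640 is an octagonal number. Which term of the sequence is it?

Set n(3n−2) = 8640, giving 3n² − 2n − 8640 = 0.
The discriminant is 4 + 12·8640 = 103684, and √103684 = 322.
So n = (2 + 322) / 6 = 324/6 = 54.
Check: 54·(3·54 − 2) = 8640. ✓

54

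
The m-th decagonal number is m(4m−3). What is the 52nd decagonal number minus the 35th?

52·(4·52 − 3) = 10660 and 35·(4·35 − 3) = 4795.
Difference: 10660 − 4795 = 5865.

5865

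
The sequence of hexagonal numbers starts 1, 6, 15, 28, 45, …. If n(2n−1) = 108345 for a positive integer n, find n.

Set n(2n−1) = 108345, giving 2n² − n − 108345 = 0.
The discriminant is 1 + 8·108345 = 866761, and √866761 = 931.
So n = (1 + 931) / 4 = 932/4 = 233.

233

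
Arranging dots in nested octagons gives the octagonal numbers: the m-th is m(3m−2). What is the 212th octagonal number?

134408

The 212th octagonal number is n(3n−2) with n = 212.
212·(3·212 − 2) = 212·634 = 134408.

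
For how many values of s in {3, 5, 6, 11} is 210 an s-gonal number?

s = 3: P(3, 20) = 210. ✓
s = 5: P(5, 12) = 210. ✓
s = 6: P(6, 10) = 190 and P(6, 11) = 231; 210 is not s-gonal.
s = 11: P(11, 7) = 196 and P(11, 8) = 260; 210 is not s-gonal.
Hits: s ∈ {3, 5} → 2.

2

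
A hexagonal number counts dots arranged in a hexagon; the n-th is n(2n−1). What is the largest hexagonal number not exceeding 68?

66

Solve n(2n−1) ≤ 68 for integer n.
n = 6 gives 66 ≤ 68, while n = 7 gives 91 > 68; so the answer is 66.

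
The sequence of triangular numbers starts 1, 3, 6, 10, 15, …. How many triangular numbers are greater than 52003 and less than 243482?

375

The n-th triangular number is n(n+1)/2.
Smallest index with value > 52003: n = 323 (giving 52326).
Largest index with value < 243482: n = 697 (giving 243253).
Indices 323 through 697: 375 terms.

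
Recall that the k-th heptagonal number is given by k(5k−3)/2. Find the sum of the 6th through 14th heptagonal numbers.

Σ i(5i−3)/2 = (5Σi² − 3Σi) / 2 over i = 6..14.
Σi = 105 − 15 = 90 and Σi² = 1015 − 55 = 960.
(5·960 − 3·90) / 2 = 4530/2 = 2265.

2265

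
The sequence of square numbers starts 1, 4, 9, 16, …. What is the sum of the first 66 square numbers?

Σ_{i=1}^{66} i² = 66·67·133/6 = 98021.

98021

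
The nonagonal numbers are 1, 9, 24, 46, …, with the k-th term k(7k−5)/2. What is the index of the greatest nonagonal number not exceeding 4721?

Solve n(7n−5)/2 ≤ 4721 for integer n.
n = 37 gives 4699 ≤ 4721, while n = 38 gives 4959 > 4721; so the answer is index 37.

37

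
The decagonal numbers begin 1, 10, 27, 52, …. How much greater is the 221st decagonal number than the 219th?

221·(4·221 − 3) = 194701 and 219·(4·219 − 3) = 191187.
Difference: 194701 − 191187 = 3514.

3514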